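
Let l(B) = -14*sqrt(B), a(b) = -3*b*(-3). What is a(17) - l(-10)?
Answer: 153 + 14*I*sqrt(10) ≈ 153.0 + 44.272*I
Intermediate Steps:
a(b) = 9*b
a(17) - l(-10) = 9*17 - (-14)*sqrt(-10) = 153 - (-14)*I*sqrt(10) = 153 + 14*I*sqrt(10)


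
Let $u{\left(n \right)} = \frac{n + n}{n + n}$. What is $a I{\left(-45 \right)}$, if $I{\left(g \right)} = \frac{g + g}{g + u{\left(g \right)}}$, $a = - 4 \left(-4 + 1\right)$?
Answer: $\frac{270}{11} \approx 24.545$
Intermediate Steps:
$u{\left(n \right)} = 1$ ($u{\left(n \right)} = \frac{2 n}{2 n} = 2 n \frac{1}{2 n} = 1$)
$a = 12$ ($a = \left(-4\right) \left(-3\right) = 12$)
$I{\left(g \right)} = \frac{2 g}{1 + g}$ ($I{\left(g \right)} = \frac{g + g}{g + 1} = \frac{2 g}{1 + g}$)
$a I{\left(-45 \right)} = 12 \cdot 2 \left(-45\right) \frac{1}{1 - 45} = 12 \cdot 2 \left(-45\right) \frac{1}{-44} = 12 \cdot 2 \left(-45\right) \left(- \frac{1}{44}\right) = 12 \cdot \frac{45}{22} = \frac{270}{11}$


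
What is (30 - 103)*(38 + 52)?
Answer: -6570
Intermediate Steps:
(30 - 103)*(38 + 52) = -73*90 = -6570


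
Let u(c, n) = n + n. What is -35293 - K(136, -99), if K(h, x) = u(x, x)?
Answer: -35095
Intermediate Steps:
u(c, n) = 2*n
K(h, x) = 2*x
-35293 - K(136, -99) = -35293 - 2*(-99) = -35293 - 1*(-198) = -35293 + 198 = -35095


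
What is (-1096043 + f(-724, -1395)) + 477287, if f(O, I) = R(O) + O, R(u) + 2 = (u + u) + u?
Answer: -621654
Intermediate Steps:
R(u) = -2 + 3*u (R(u) = -2 + ((u + u) + u) = -2 + (2*u + u) = -2 + 3*u)
f(O, I) = -2 + 4*O (f(O, I) = (-2 + 3*O) + O = -2 + 4*O)
(-1096043 + f(-724, -1395)) + 477287 = (-1096043 + (-2 + 4*(-724))) + 477287 = (-1096043 + (-2 - 2896)) + 477287 = (-1096043 - 2898) + 477287 = -1098941 + 477287 = -621654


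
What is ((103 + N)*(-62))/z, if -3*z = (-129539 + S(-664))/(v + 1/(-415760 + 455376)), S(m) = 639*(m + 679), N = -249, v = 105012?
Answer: 28243294963077/1188024416 ≈ 23773.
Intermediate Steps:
S(m) = 433881 + 639*m (S(m) = 639*(679 + m) = 433881 + 639*m)
z = 4752097664/12480466179 (z = -(-129539 + (433881 + 639*(-664)))/(3*(105012 + 1/(-415760 + 455376))) = -(-129539 + (433881 - 424296))/(3*(105012 + 1/39616)) = -(-129539 + 9585)/(3*(105012 + 1/39616)) = -(-119954)/(3*4160155393/39616) = -(-119954)*39616/(3*4160155393) = -⅓*(-4752097664/4160155393) = 4752097664/12480466179 ≈ 0.38076)
((103 + N)*(-62))/z = ((103 - 249)*(-62))/(4752097664/12480466179) = -146*(-62)*(12480466179/4752097664) = 9052*(12480466179/4752097664) = 28243294963077/1188024416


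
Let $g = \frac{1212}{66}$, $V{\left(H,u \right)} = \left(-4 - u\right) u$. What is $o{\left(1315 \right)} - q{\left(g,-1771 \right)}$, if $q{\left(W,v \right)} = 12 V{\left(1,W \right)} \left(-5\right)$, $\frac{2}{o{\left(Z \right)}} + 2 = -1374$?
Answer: $- \frac{2051285881}{83248} \approx -24641.0$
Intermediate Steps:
$V{\left(H,u \right)} = u \left(-4 - u\right)$
$o{\left(Z \right)} = - \frac{1}{688}$ ($o{\left(Z \right)} = \frac{2}{-2 - 1374} = \frac{2}{-1376} = 2 \left(- \frac{1}{1376}\right) = - \frac{1}{688}$)
$g = \frac{202}{11}$ ($g = 1212 \cdot \frac{1}{66} = \frac{202}{11} \approx 18.364$)
$q{\left(W,v \right)} = 60 W \left(4 + W\right)$ ($q{\left(W,v \right)} = 12 \left(- W \left(4 + W\right)\right) \left(-5\right) = - 12 W \left(4 + W\right) \left(-5\right) = 60 W \left(4 + W\right)$)
$o{\left(1315 \right)} - q{\left(g,-1771 \right)} = - \frac{1}{688} - 60 \cdot \frac{202}{11} \left(4 + \frac{202}{11}\right) = - \frac{1}{688} - 60 \cdot \frac{202}{11} \cdot \frac{246}{11} = - \frac{1}{688} - \frac{2981520}{121} = - \frac{2051285881}{83248}$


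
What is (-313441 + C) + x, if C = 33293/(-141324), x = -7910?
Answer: -45414642017/141324 ≈ -3.2135e+5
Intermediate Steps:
C = -33293/141324 (C = 33293*(-1/141324) = -33293/141324 ≈ -0.23558)
(-313441 + C) + x = (-313441 - 33293/141324) - 7910 = -44296769177/141324 - 7910 = -45414642017/141324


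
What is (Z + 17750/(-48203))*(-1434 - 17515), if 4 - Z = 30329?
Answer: 27699150315025/48203 ≈ 5.7464e+8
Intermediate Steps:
Z = -30325 (Z = 4 - 1*30329 = 4 - 30329 = -30325)
(Z + 17750/(-48203))*(-1434 - 17515) = (-30325 + 17750/(-48203))*(-1434 - 17515) = (-30325 + 17750*(-1/48203))*(-18949) = (-30325 - 17750/48203)*(-18949) = -1461773725/48203*(-18949) = 27699150315025/48203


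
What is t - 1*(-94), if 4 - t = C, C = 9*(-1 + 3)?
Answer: 80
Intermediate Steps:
C = 18 (C = 9*2 = 18)
t = -14 (t = 4 - 1*18 = 4 - 18 = -14)
t - 1*(-94) = -14 - 1*(-94) = -14 + 94 = 80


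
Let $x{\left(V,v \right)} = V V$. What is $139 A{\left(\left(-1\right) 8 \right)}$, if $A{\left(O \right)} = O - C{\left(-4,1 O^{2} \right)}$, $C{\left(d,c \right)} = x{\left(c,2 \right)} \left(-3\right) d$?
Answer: $-6833240$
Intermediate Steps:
$x{\left(V,v \right)} = V^{2}$
$C{\left(d,c \right)} = - 3 d c^{2}$ ($C{\left(d,c \right)} = c^{2} \left(-3\right) d = - 3 c^{2} d = - 3 d c^{2}$)
$A{\left(O \right)} = O - 12 O^{4}$ ($A{\left(O \right)} = O - \left(-3\right) \left(-4\right) \left(1 O^{2}\right)^{2} = O - \left(-3\right) \left(-4\right) \left(O^{2}\right)^{2} = O - \left(-3\right) \left(-4\right) O^{4} = O - 12 O^{4}$)
$139 A{\left(\left(-1\right) 8 \right)} = 139 \left(\left(-1\right) 8 - 12 \left(\left(-1\right) 8\right)^{4}\right) = 139 \left(-8 - 12 \left(-8\right)^{4}\right) = 139 \left(-8 - 49152\right) = 139 \left(-49160\right) = -6833240$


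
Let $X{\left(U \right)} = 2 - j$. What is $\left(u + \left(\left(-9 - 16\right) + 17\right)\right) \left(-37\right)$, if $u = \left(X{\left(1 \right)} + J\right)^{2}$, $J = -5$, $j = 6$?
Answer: $-2701$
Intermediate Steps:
$X{\left(U \right)} = -4$ ($X{\left(U \right)} = 2 - 6 = -4$)
$u = 81$ ($u = \left(-4 - 5\right)^{2} = \left(-9\right)^{2} = 81$)
$\left(u + \left(\left(-9 - 16\right) + 17\right)\right) \left(-37\right) = \left(81 + \left(\left(-9 - 16\right) + 17\right)\right) \left(-37\right) = \left(81 + \left(-25 + 17\right)\right) \left(-37\right) = \left(81 - 8\right) \left(-37\right) = 73 \left(-37\right) = -2701$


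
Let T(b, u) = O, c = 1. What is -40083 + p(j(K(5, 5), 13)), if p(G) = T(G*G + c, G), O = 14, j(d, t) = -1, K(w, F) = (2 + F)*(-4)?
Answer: -40069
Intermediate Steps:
K(w, F) = -8 - 4*F
T(b, u) = 14
p(G) = 14
-40083 + p(j(K(5, 5), 13)) = -40083 + 14 = -40069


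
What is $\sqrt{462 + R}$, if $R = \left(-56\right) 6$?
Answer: $3 \sqrt{14} \approx 11.225$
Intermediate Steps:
$R = -336$
$\sqrt{462 + R} = \sqrt{462 - 336} = \sqrt{126} = 3 \sqrt{14}$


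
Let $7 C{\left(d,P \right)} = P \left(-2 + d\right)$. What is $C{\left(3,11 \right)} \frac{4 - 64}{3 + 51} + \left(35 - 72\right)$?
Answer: $- \frac{2441}{63} \approx -38.746$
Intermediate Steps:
$C{\left(d,P \right)} = \frac{P \left(-2 + d\right)}{7}$
$C{\left(3,11 \right)} \frac{4 - 64}{3 + 51} + \left(35 - 72\right) = \frac{1}{7} \cdot 11 \left(-2 + 3\right) \frac{4 - 64}{3 + 51} + \left(35 - 72\right) = \frac{1}{7} \cdot 11 \cdot 1 \left(- \frac{60}{54}\right) + \left(35 - 72\right) = \frac{11 \left(\left(-60\right) \frac{1}{54}\right)}{7} - 37 = \frac{11}{7} \left(- \frac{10}{9}\right) - 37 = - \frac{110}{63} - 37 = - \frac{2441}{63}$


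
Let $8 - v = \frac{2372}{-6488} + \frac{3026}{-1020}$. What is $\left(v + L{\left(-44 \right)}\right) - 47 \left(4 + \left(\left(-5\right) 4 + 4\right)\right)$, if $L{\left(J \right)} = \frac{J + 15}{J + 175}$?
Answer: $\frac{916505342}{1593615} \approx 575.11$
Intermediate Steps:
$L{\left(J \right)} = \frac{15 + J}{175 + J}$
$v = \frac{137857}{12165}$ ($v = 8 - \left(\frac{2372}{-6488} + \frac{3026}{-1020}\right) = 8 - \left(2372 \left(- \frac{1}{6488}\right) + 3026 \left(- \frac{1}{1020}\right)\right) = 8 - \left(- \frac{593}{1622} - \frac{89}{30}\right) = 8 - - \frac{40537}{12165} = 8 + \frac{40537}{12165} = \frac{137857}{12165} \approx 11.332$)
$\left(v + L{\left(-44 \right)}\right) - 47 \left(4 + \left(\left(-5\right) 4 + 4\right)\right) = \left(\frac{137857}{12165} + \frac{15 - 44}{175 - 44}\right) - 47 \left(4 + \left(\left(-5\right) 4 + 4\right)\right) = \left(\frac{137857}{12165} + \frac{1}{131} \left(-29\right)\right) - 47 \left(4 + \left(-20 + 4\right)\right) = \left(\frac{137857}{12165} + \frac{1}{131} \left(-29\right)\right) - 47 \left(4 - 16\right) = \left(\frac{137857}{12165} - \frac{29}{131}\right) - -564 = \frac{17706482}{1593615} + 564 = \frac{916505342}{1593615}$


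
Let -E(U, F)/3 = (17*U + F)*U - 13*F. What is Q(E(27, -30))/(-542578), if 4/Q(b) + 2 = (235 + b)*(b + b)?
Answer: -1/347720225253955 ≈ -2.8759e-15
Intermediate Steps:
E(U, F) = 39*F - 3*U*(F + 17*U) (E(U, F) = -3*((17*U + F)*U - 13*F) = -3*((F + 17*U)*U - 13*F) = -3*(U*(F + 17*U) - 13*F) = -3*(-13*F + U*(F + 17*U)) = 39*F - 3*U*(F + 17*U))
Q(b) = 4/(-2 + 2*b*(235 + b)) (Q(b) = 4/(-2 + (235 + b)*(b + b)) = 4/(-2 + (235 + b)*(2*b)) = 4/(-2 + 2*b*(235 + b)))
Q(E(27, -30))/(-542578) = (2/(-1 + (-51*27² + 39*(-30) - 3*(-30)*27)² + 235*(-51*27² + 39*(-30) - 3*(-30)*27)))/(-542578) = (2/(-1 + (-51*729 - 1170 + 2430)² + 235*(-51*729 - 1170 + 2430)))*(-1/542578) = (2/(-1 + (-37179 - 1170 + 2430)² + 235*(-37179 - 1170 + 2430)))*(-1/542578) = (2/(-1 + (-35919)² + 235*(-35919)))*(-1/542578) = (2/(-1 + 1290174561 - 8440965))*(-1/542578) = (2/1281733595)*(-1/542578) = -1/347720225253955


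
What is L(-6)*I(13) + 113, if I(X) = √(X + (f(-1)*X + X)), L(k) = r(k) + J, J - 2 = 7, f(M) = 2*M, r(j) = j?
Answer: 113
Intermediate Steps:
J = 9 (J = 2 + 7 = 9)
L(k) = 9 + k (L(k) = k + 9 = 9 + k)
I(X) = 0 (I(X) = √(X + ((2*(-1))*X + X)) = √(X + (-2*X + X)) = √(X - X) = √0 = 0)
L(-6)*I(13) + 113 = (9 - 6)*0 + 113 = 3*0 + 113 = 0 + 113 = 113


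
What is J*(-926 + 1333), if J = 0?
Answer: 0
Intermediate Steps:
J*(-926 + 1333) = 0*(-926 + 1333) = 0*407 = 0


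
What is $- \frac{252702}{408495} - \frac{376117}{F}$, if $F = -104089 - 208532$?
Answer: $\frac{24880653991}{42568038465} \approx 0.58449$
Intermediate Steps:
$F = -312621$
$- \frac{252702}{408495} - \frac{376117}{F} = - \frac{252702}{408495} - \frac{376117}{-312621} = \left(-252702\right) \frac{1}{408495} - - \frac{376117}{312621} = - \frac{84234}{136165} + \frac{376117}{312621} = \frac{24880653991}{42568038465}$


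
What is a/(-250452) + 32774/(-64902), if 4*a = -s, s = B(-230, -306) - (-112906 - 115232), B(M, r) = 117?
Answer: -1001058299/3612185712 ≈ -0.27713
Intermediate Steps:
s = 228255 (s = 117 - (-112906 - 115232) = 117 - 1*(-228138) = 117 + 228138 = 228255)
a = -228255/4 (a = (-1*228255)/4 = (¼)*(-228255) = -228255/4 ≈ -57064.)
a/(-250452) + 32774/(-64902) = -228255/4/(-250452) + 32774/(-64902) = -228255/4*(-1/250452) + 32774*(-1/64902) = 76085/333936 - 16387/32451 = -1001058299/3612185712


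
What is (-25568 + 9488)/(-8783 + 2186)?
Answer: 5360/2199 ≈ 2.4375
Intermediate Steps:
(-25568 + 9488)/(-8783 + 2186) = -16080/(-6597) = -16080*(-1/6597) = 5360/2199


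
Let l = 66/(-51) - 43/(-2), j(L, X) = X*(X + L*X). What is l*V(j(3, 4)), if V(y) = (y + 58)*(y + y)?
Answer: 5364096/17 ≈ 3.1554e+5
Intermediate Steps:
V(y) = 2*y*(58 + y) (V(y) = (58 + y)*(2*y) = 2*y*(58 + y))
l = 687/34 (l = 66*(-1/51) - 43*(-1/2) = -22/17 + 43/2 = 687/34 ≈ 20.206)
l*V(j(3, 4)) = 687*(2*(4**2*(1 + 3))*(58 + 4**2*(1 + 3)))/34 = 687*(2*(16*4)*(58 + 16*4))/34 = 687*(2*64*(58 + 64))/34 = 687*(2*64*122)/34 = (687/34)*15616 = 5364096/17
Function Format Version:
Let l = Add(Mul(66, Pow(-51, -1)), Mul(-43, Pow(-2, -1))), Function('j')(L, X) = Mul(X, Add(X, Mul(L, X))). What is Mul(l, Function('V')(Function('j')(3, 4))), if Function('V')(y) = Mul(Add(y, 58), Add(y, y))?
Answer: Rational(5364096, 17) ≈ 3.1554e+5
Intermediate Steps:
Function('V')(y) = Mul(2, y, Add(58, y)) (Function('V')(y) = Mul(Add(58, y), Mul(2, y)) = Mul(2, y, Add(58, y)))
l = Rational(687, 34) (l = Add(Mul(66, Rational(-1, 51)), Mul(-43, Rational(-1, 2))) = Add(Rational(-22, 17), Rational(43, 2)) = Rational(687, 34) ≈ 20.206)
Mul(l, Function('V')(Function('j')(3, 4))) = Mul(Rational(687, 34), Mul(2, Mul(Pow(4, 2), Add(1, 3)), Add(58, Mul(Pow(4, 2), Add(1, 3))))) = Mul(Rational(687, 34), Mul(2, Mul(16, 4), Add(58, Mul(16, 4)))) = Mul(Rational(687, 34), Mul(2, 64, Add(58, 64))) = Mul(Rational(687, 34), Mul(2, 64, 122)) = Mul(Rational(687, 34), 15616) = Rational(5364096, 17)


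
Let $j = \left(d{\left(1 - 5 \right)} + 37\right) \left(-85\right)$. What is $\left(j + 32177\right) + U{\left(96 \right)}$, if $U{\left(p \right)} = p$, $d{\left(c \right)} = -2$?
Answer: $29298$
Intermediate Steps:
$j = -2975$ ($j = \left(-2 + 37\right) \left(-85\right) = 35 \left(-85\right) = -2975$)
$\left(j + 32177\right) + U{\left(96 \right)} = \left(-2975 + 32177\right) + 96 = 29202 + 96 = 29298$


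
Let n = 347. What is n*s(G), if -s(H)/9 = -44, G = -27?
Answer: 137412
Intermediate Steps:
s(H) = 396 (s(H) = -9*(-44) = 396)
n*s(G) = 347*396 = 137412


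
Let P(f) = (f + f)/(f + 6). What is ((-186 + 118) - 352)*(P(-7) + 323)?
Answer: -141540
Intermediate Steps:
P(f) = 2*f/(6 + f) (P(f) = (2*f)/(6 + f) = 2*f/(6 + f))
((-186 + 118) - 352)*(P(-7) + 323) = ((-186 + 118) - 352)*(2*(-7)/(6 - 7) + 323) = (-68 - 352)*(2*(-7)/(-1) + 323) = -420*(2*(-7)*(-1) + 323) = -420*(14 + 323) = -420*337 = -141540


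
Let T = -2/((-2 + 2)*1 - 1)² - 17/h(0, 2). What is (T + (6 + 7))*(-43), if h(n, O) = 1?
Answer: 258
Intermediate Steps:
T = -19 (T = -2/((-2 + 2)*1 - 1)² - 17/1 = -2/(0*1 - 1)² - 17*1 = -2/(0 - 1)² - 17 = -2/((-1)²) - 17 = -2/1 - 17 = -2*1 - 17 = -2 - 17 = -19)
(T + (6 + 7))*(-43) = (-19 + (6 + 7))*(-43) = (-19 + 13)*(-43) = -6*(-43) = 258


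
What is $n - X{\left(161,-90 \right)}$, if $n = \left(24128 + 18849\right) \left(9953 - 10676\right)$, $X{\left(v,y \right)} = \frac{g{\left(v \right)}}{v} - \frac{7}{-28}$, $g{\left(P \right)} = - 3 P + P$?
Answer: $- \frac{124289477}{4} \approx -3.1072 \cdot 10^{7}$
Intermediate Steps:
$g{\left(P \right)} = - 2 P$
$X{\left(v,y \right)} = - \frac{7}{4}$ ($X{\left(v,y \right)} = \frac{\left(-2\right) v}{v} - \frac{7}{-28} = -2 - - \frac{1}{4} = -2 + \frac{1}{4} = - \frac{7}{4}$)
$n = -31072371$ ($n = 42977 \left(-723\right) = -31072371$)
$n - X{\left(161,-90 \right)} = -31072371 - - \frac{7}{4} = -31072371 + \frac{7}{4} = - \frac{124289477}{4}$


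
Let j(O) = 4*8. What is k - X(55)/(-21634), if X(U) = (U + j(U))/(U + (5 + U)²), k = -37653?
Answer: -102665799387/2726630 ≈ -37653.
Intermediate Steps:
j(O) = 32
X(U) = (32 + U)/(U + (5 + U)²) (X(U) = (U + 32)/(U + (5 + U)²) = (32 + U)/(U + (5 + U)²))
k - X(55)/(-21634) = -37653 - (32 + 55)/(55 + (5 + 55)²)/(-21634) = -37653 - 87/(55 + 60²)*(-1)/21634 = -37653 - 87/(55 + 3600)*(-1)/21634 = -37653 - 87/3655*(-1)/21634 = -37653 - (1/3655)*87*(-1)/21634 = -37653 - 87*(-1)/(3655*21634) = -37653 - 1*(-3/2726630) = -37653 + 3/2726630 = -102665799387/2726630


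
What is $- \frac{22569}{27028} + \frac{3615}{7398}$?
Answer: $- \frac{11543207}{33325524} \approx -0.34638$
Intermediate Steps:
$- \frac{22569}{27028} + \frac{3615}{7398} = \left(-22569\right) \frac{1}{27028} + 3615 \cdot \frac{1}{7398} = - \frac{22569}{27028} + \frac{1205}{2466} = - \frac{11543207}{33325524}$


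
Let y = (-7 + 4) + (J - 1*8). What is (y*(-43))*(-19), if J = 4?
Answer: -5719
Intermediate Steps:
y = -7 (y = (-7 + 4) + (4 - 1*8) = -3 + (4 - 8) = -3 - 4 = -7)
(y*(-43))*(-19) = -7*(-43)*(-19) = 301*(-19) = -5719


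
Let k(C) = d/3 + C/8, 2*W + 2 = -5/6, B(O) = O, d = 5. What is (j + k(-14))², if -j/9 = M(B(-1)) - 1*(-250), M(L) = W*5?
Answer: 43020481/9 ≈ 4.7801e+6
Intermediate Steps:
W = -17/12 (W = -1 + (-5/6)/2 = -1 + (-5*⅙)/2 = -1 + (½)*(-⅚) = -1 - 5/12 = -17/12 ≈ -1.4167)
M(L) = -85/12 (M(L) = -17/12*5 = -85/12)
j = -8745/4 (j = -9*(-85/12 - 1*(-250)) = -9*(-85/12 + 250) = -9*2915/12 = -8745/4 ≈ -2186.3)
k(C) = 5/3 + C/8
(j + k(-14))² = (-8745/4 + (5/3 + (⅛)*(-14)))² = (-8745/4 + (5/3 - 7/4))² = (-8745/4 - 1/12)² = (-6559/3)² = 43020481/9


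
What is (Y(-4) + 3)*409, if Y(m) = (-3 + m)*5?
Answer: -13088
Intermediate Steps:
Y(m) = -15 + 5*m
(Y(-4) + 3)*409 = ((-15 + 5*(-4)) + 3)*409 = ((-15 - 20) + 3)*409 = (-35 + 3)*409 = -32*409 = -13088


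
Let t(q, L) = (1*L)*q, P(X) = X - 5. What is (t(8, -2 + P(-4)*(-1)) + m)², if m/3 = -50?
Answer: 8836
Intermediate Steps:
P(X) = -5 + X
m = -150 (m = 3*(-50) = -150)
t(q, L) = L*q
(t(8, -2 + P(-4)*(-1)) + m)² = ((-2 + (-5 - 4)*(-1))*8 - 150)² = ((-2 - 9*(-1))*8 - 150)² = ((-2 + 9)*8 - 150)² = (7*8 - 150)² = (56 - 150)² = (-94)² = 8836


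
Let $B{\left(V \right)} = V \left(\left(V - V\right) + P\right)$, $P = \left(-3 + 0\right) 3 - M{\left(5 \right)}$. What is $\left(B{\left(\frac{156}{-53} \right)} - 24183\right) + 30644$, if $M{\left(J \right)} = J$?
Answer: $\frac{344617}{53} \approx 6502.2$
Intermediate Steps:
$P = -14$ ($P = \left(-3 + 0\right) 3 - 5 = \left(-3\right) 3 - 5 = -9 - 5 = -14$)
$B{\left(V \right)} = - 14 V$ ($B{\left(V \right)} = V \left(\left(V - V\right) - 14\right) = V \left(0 - 14\right) = V \left(-14\right) = - 14 V$)
$\left(B{\left(\frac{156}{-53} \right)} - 24183\right) + 30644 = \left(- 14 \frac{156}{-53} - 24183\right) + 30644 = \left(- 14 \cdot 156 \left(- \frac{1}{53}\right) - 24183\right) + 30644 = \left(\left(-14\right) \left(- \frac{156}{53}\right) - 24183\right) + 30644 = \left(\frac{2184}{53} - 24183\right) + 30644 = - \frac{1279515}{53} + 30644 = \frac{344617}{53}$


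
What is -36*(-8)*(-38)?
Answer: -10944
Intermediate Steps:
-36*(-8)*(-38) = 288*(-38) = -10944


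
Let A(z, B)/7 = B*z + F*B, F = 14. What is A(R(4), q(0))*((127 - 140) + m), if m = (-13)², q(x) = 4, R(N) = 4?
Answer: 78624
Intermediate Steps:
A(z, B) = 98*B + 7*B*z (A(z, B) = 7*(B*z + 14*B) = 7*(14*B + B*z) = 98*B + 7*B*z)
m = 169
A(R(4), q(0))*((127 - 140) + m) = (7*4*(14 + 4))*((127 - 140) + 169) = (7*4*18)*(-13 + 169) = 504*156 = 78624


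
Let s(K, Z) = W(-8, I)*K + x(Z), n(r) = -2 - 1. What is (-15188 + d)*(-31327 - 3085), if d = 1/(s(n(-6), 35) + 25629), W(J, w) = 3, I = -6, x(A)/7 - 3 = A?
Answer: 966378841686/1849 ≈ 5.2265e+8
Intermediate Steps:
x(A) = 21 + 7*A
n(r) = -3
s(K, Z) = 21 + 3*K + 7*Z (s(K, Z) = 3*K + (21 + 7*Z) = 21 + 3*K + 7*Z)
d = 1/25886 (d = 1/((21 + 3*(-3) + 7*35) + 25629) = 1/((21 - 9 + 245) + 25629) = 1/(257 + 25629) = 1/25886 ≈ 3.8631e-5)
(-15188 + d)*(-31327 - 3085) = (-15188 + 1/25886)*(-31327 - 3085) = -393156567/25886*(-34412) = 966378841686/1849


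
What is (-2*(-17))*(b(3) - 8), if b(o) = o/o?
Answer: -238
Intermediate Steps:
b(o) = 1
(-2*(-17))*(b(3) - 8) = (-2*(-17))*(1 - 8) = 34*(-7) = -238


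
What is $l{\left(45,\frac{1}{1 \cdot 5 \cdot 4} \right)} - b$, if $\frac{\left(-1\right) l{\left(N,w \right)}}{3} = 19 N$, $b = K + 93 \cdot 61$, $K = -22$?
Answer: $-8216$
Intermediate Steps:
$b = 5651$ ($b = -22 + 93 \cdot 61 = -22 + 5673 = 5651$)
$l{\left(N,w \right)} = - 57 N$ ($l{\left(N,w \right)} = - 3 \cdot 19 N = - 57 N$)
$l{\left(45,\frac{1}{1 \cdot 5 \cdot 4} \right)} - b = \left(-57\right) 45 - 5651 = -2565 - 5651 = -8216$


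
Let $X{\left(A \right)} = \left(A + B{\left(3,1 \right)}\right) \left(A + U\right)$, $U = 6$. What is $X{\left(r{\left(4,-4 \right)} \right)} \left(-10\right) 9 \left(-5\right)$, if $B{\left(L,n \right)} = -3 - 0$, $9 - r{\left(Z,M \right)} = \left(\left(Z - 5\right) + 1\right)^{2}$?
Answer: $40500$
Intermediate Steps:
$r{\left(Z,M \right)} = 9 - \left(-4 + Z\right)^{2}$ ($r{\left(Z,M \right)} = 9 - \left(\left(Z - 5\right) + 1\right)^{2} = 9 - \left(\left(-5 + Z\right) + 1\right)^{2} = 9 - \left(-4 + Z\right)^{2}$)
$B{\left(L,n \right)} = -3$ ($B{\left(L,n \right)} = -3 + 0 = -3$)
$X{\left(A \right)} = \left(-3 + A\right) \left(6 + A\right)$ ($X{\left(A \right)} = \left(A - 3\right) \left(A + 6\right) = \left(-3 + A\right) \left(6 + A\right)$)
$X{\left(r{\left(4,-4 \right)} \right)} \left(-10\right) 9 \left(-5\right) = \left(-18 + \left(9 - \left(-4 + 4\right)^{2}\right)^{2} + 3 \left(9 - \left(-4 + 4\right)^{2}\right)\right) \left(-10\right) 9 \left(-5\right) = \left(-18 + \left(9 - 0^{2}\right)^{2} + 3 \left(9 - 0^{2}\right)\right) \left(\left(-90\right) \left(-5\right)\right) = \left(-18 + \left(9 - 0\right)^{2} + 3 \left(9 - 0\right)\right) 450 = \left(-18 + \left(9 + 0\right)^{2} + 3 \left(9 + 0\right)\right) 450 = \left(-18 + 9^{2} + 3 \cdot 9\right) 450 = \left(-18 + 81 + 27\right) 450 = 90 \cdot 450 = 40500$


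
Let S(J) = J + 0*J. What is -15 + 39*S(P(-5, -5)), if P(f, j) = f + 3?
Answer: -93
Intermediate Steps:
P(f, j) = 3 + f
S(J) = J (S(J) = J + 0 = J)
-15 + 39*S(P(-5, -5)) = -15 + 39*(3 - 5) = -15 + 39*(-2) = -15 - 78 = -93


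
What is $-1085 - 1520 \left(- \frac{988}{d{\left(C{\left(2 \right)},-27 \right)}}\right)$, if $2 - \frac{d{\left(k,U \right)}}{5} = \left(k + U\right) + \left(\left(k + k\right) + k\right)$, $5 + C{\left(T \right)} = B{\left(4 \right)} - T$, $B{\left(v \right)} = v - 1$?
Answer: $\frac{251527}{45} \approx 5589.5$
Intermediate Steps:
$B{\left(v \right)} = -1 + v$ ($B{\left(v \right)} = v - 1 = -1 + v$)
$C{\left(T \right)} = -2 - T$ ($C{\left(T \right)} = -5 - \left(-3 + T\right) = -2 - T$)
$d{\left(k,U \right)} = 10 - 20 k - 5 U$ ($d{\left(k,U \right)} = 10 - 5 \left(\left(k + U\right) + \left(\left(k + k\right) + k\right)\right) = 10 - 5 \left(\left(U + k\right) + \left(2 k + k\right)\right) = 10 - 5 \left(\left(U + k\right) + 3 k\right) = 10 - 5 \left(U + 4 k\right) = 10 - \left(5 U + 20 k\right) = 10 - 20 k - 5 U$)
$-1085 - 1520 \left(- \frac{988}{d{\left(C{\left(2 \right)},-27 \right)}}\right) = -1085 - 1520 \left(- \frac{988}{10 - 20 \left(-2 - 2\right) - -135}\right) = -1085 - 1520 \left(- \frac{988}{10 - 20 \left(-2 - 2\right) + 135}\right) = -1085 - 1520 \left(- \frac{988}{10 - -80 + 135}\right) = -1085 - 1520 \left(- \frac{988}{10 + 80 + 135}\right) = -1085 - 1520 \left(- \frac{988}{225}\right) = -1085 - 1520 \left(\left(-988\right) \frac{1}{225}\right) = -1085 - - \frac{300352}{45} = -1085 + \frac{300352}{45} = \frac{251527}{45}$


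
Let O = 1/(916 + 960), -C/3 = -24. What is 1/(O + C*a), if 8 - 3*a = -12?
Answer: 1876/900481 ≈ 0.0020833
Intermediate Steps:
a = 20/3 (a = 8/3 - ⅓*(-12) = 8/3 + 4 = 20/3 ≈ 6.6667)
C = 72 (C = -3*(-24) = 72)
O = 1/1876 ≈ 0.00053305
1/(O + C*a) = 1/(1/1876 + 72*(20/3)) = 1/(1/1876 + 480) = 1/(900481/1876) = 1876/900481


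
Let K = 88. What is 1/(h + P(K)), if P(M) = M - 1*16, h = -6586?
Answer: -1/6514 ≈ -0.00015352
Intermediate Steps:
P(M) = -16 + M (P(M) = M - 16 = -16 + M)
1/(h + P(K)) = 1/(-6586 + (-16 + 88)) = 1/(-6586 + 72) = 1/(-6514) = -1/6514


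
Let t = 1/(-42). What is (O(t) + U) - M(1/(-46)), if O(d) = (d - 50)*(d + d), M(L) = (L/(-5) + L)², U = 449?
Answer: 5265120247/11664450 ≈ 451.38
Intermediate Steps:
t = -1/42 ≈ -0.023810
M(L) = 16*L²/25 (M(L) = (L*(-⅕) + L)² = (-L/5 + L)² = (4*L/5)² = 16*L²/25)
O(d) = 2*d*(-50 + d) (O(d) = (-50 + d)*(2*d) = 2*d*(-50 + d))
(O(t) + U) - M(1/(-46)) = (2*(-1/42)*(-50 - 1/42) + 449) - 16*(1/(-46))²/25 = (2*(-1/42)*(-2101/42) + 449) - 16*(-1/46)²/25 = (2101/882 + 449) - 16/(25*2116) = 398119/882 - 1*4/13225 = 398119/882 - 4/13225 = 5265120247/11664450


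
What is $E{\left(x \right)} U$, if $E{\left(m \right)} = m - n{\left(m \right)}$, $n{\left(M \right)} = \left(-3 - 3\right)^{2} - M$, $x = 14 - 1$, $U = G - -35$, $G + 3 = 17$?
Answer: $-490$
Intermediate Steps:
$G = 14$ ($G = -3 + 17 = 14$)
$U = 49$ ($U = 14 - -35 = 14 + 35 = 49$)
$x = 13$
$n{\left(M \right)} = 36 - M$ ($n{\left(M \right)} = \left(-6\right)^{2} - M = 36 - M$)
$E{\left(m \right)} = -36 + 2 m$ ($E{\left(m \right)} = m - \left(36 - m\right) = m + \left(-36 + m\right) = -36 + 2 m$)
$E{\left(x \right)} U = \left(-36 + 2 \cdot 13\right) 49 = \left(-36 + 26\right) 49 = \left(-10\right) 49 = -490$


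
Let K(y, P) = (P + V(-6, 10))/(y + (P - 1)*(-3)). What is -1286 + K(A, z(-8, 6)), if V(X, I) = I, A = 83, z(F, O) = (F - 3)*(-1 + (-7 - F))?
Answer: -55293/43 ≈ -1285.9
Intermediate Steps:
z(F, O) = (-8 - F)*(-3 + F) (z(F, O) = (-3 + F)*(-8 - F) = (-8 - F)*(-3 + F))
K(y, P) = (10 + P)/(3 + y - 3*P) (K(y, P) = (P + 10)/(y + (P - 1)*(-3)) = (10 + P)/(y + (-1 + P)*(-3)) = (10 + P)/(y + (3 - 3*P)) = (10 + P)/(3 + y - 3*P))
-1286 + K(A, z(-8, 6)) = -1286 + (10 + (24 - 1*(-8)² - 5*(-8)))/(3 + 83 - 3*(24 - 1*(-8)² - 5*(-8))) = -1286 + (10 + (24 - 1*64 + 40))/(3 + 83 - 3*(24 - 1*64 + 40)) = -1286 + (10 + (24 - 64 + 40))/(3 + 83 - 3*(24 - 64 + 40)) = -1286 + (10 + 0)/(3 + 83 - 3*0) = -1286 + 10/(3 + 83 + 0) = -1286 + 10/86 = -1286 + (1/86)*10 = -1286 + 5/43 = -55293/43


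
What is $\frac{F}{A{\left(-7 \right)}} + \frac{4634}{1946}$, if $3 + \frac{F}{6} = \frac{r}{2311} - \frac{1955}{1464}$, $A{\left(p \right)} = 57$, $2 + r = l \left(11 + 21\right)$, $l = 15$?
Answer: $\frac{8697230053}{4467652932} \approx 1.9467$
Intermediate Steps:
$r = 478$ ($r = -2 + 15 \left(11 + 21\right) = -2 + 15 \cdot 32 = -2 + 480 = 478$)
$F = - \frac{13968125}{563884}$ ($F = -18 + 6 \left(\frac{478}{2311} - \frac{1955}{1464}\right) = -18 + 6 \left(- \frac{3818213}{3383304}\right) = -18 - \frac{3818213}{563884} = - \frac{13968125}{563884} \approx -24.771$)
$\frac{F}{A{\left(-7 \right)}} + \frac{4634}{1946} = - \frac{13968125}{563884 \cdot 57} + \frac{4634}{1946} = \left(- \frac{13968125}{563884}\right) \frac{1}{57} + 4634 \cdot \frac{1}{1946} = - \frac{13968125}{32141388} + \frac{331}{139} = \frac{8697230053}{4467652932}$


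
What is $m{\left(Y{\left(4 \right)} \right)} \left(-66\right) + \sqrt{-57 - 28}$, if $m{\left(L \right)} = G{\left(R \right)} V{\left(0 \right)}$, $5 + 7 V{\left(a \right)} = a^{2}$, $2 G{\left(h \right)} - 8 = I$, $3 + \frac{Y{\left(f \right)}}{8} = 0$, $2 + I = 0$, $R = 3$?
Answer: $\frac{990}{7} + i \sqrt{85} \approx 141.43 + 9.2195 i$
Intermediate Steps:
$I = -2$ ($I = -2 + 0 = -2$)
$Y{\left(f \right)} = -24$ ($Y{\left(f \right)} = -24 + 8 \cdot 0 = -24 + 0 = -24$)
$G{\left(h \right)} = 3$ ($G{\left(h \right)} = 4 + \frac{1}{2} \left(-2\right) = 4 - 1 = 3$)
$V{\left(a \right)} = - \frac{5}{7} + \frac{a^{2}}{7}$
$m{\left(L \right)} = - \frac{15}{7}$ ($m{\left(L \right)} = 3 \left(- \frac{5}{7} + \frac{0^{2}}{7}\right) = 3 \left(- \frac{5}{7} + \frac{1}{7} \cdot 0\right) = 3 \left(- \frac{5}{7} + 0\right) = 3 \left(- \frac{5}{7}\right) = - \frac{15}{7}$)
$m{\left(Y{\left(4 \right)} \right)} \left(-66\right) + \sqrt{-57 - 28} = \left(- \frac{15}{7}\right) \left(-66\right) + \sqrt{-57 - 28} = \frac{990}{7} + \sqrt{-85} = \frac{990}{7} + i \sqrt{85}$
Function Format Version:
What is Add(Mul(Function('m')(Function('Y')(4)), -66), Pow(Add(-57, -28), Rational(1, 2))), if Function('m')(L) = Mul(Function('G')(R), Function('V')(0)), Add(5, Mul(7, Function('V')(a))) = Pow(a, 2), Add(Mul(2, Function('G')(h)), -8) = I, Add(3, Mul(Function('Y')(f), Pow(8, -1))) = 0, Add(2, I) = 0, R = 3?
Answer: Add(Rational(990, 7), Mul(I, Pow(85, Rational(1, 2)))) ≈ Add(141.43, Mul(9.2195, I))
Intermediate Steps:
I = -2 (I = Add(-2, 0) = -2)
Function('Y')(f) = -24 (Function('Y')(f) = Add(-24, Mul(8, 0)) = Add(-24, 0) = -24)
Function('G')(h) = 3 (Function('G')(h) = Add(4, Mul(Rational(1, 2), -2)) = Add(4, -1) = 3)
Function('V')(a) = Add(Rational(-5, 7), Mul(Rational(1, 7), Pow(a, 2)))
Function('m')(L) = Rational(-15, 7) (Function('m')(L) = Mul(3, Add(Rational(-5, 7), Mul(Rational(1, 7), Pow(0, 2)))) = Mul(3, Add(Rational(-5, 7), Mul(Rational(1, 7), 0))) = Mul(3, Add(Rational(-5, 7), 0)) = Mul(3, Rational(-5, 7)) = Rational(-15, 7))
Add(Mul(Function('m')(Function('Y')(4)), -66), Pow(Add(-57, -28), Rational(1, 2))) = Add(Mul(Rational(-15, 7), -66), Pow(Add(-57, -28), Rational(1, 2))) = Add(Rational(990, 7), Pow(-85, Rational(1, 2))) = Add(Rational(990, 7), Mul(I, Pow(85, Rational(1, 2))))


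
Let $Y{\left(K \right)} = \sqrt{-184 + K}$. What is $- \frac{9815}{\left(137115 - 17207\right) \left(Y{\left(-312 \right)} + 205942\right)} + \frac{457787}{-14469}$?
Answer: $\frac{- 219569294384 \sqrt{31} + 11304635048020667 i}{3469897704 \left(- 102971 i + 2 \sqrt{31}\right)} \approx -31.639 + 4.3656 \cdot 10^{-11} i$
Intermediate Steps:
$- \frac{9815}{\left(137115 - 17207\right) \left(Y{\left(-312 \right)} + 205942\right)} + \frac{457787}{-14469} = - \frac{9815}{\left(137115 - 17207\right) \left(\sqrt{-184 - 312} + 205942\right)} + \frac{457787}{-14469} = - \frac{9815}{119908 \left(\sqrt{-496} + 205942\right)} + 457787 \left(- \frac{1}{14469}\right) = - \frac{9815}{119908 \left(4 i \sqrt{31} + 205942\right)} - \frac{457787}{14469} = - \frac{9815}{119908 \left(205942 + 4 i \sqrt{31}\right)} - \frac{457787}{14469} = - \frac{9815}{24694093336 + 479632 i \sqrt{31}} - \frac{457787}{14469} = - \frac{457787}{14469} - \frac{9815}{24694093336 + 479632 i \sqrt{31}}$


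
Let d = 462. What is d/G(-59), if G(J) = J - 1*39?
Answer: -33/7 ≈ -4.7143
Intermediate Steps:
G(J) = -39 + J (G(J) = J - 39 = -39 + J)
d/G(-59) = 462/(-39 - 59) = 462/(-98) = 462*(-1/98) = -33/7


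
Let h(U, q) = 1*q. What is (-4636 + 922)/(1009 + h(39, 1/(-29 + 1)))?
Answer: -34664/9417 ≈ -3.6810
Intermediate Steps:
h(U, q) = q
(-4636 + 922)/(1009 + h(39, 1/(-29 + 1))) = (-4636 + 922)/(1009 + 1/(-29 + 1)) = -3714/(1009 + 1/(-28)) = -3714/(1009 - 1/28) = -3714/28251/28 = -3714*28/28251 = -34664/9417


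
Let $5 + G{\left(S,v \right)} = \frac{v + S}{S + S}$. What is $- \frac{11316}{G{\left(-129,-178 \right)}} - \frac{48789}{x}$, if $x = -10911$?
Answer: $\frac{10634309865}{3575171} \approx 2974.5$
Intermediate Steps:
$G{\left(S,v \right)} = -5 + \frac{S + v}{2 S}$ ($G{\left(S,v \right)} = -5 + \frac{v + S}{S + S} = -5 + \frac{S + v}{2 S}$)
$- \frac{11316}{G{\left(-129,-178 \right)}} - \frac{48789}{x} = - \frac{11316}{\frac{1}{2} \frac{1}{-129} \left(-178 - -1161\right)} - \frac{48789}{-10911} = - \frac{11316}{\frac{1}{2} \left(- \frac{1}{129}\right) \left(-178 + 1161\right)} - - \frac{16263}{3637} = - \frac{11316}{\frac{1}{2} \left(- \frac{1}{129}\right) 983} + \frac{16263}{3637} = - \frac{11316}{- \frac{983}{258}} + \frac{16263}{3637} = \left(-11316\right) \left(- \frac{258}{983}\right) + \frac{16263}{3637} = \frac{2919528}{983} + \frac{16263}{3637} = \frac{10634309865}{3575171}$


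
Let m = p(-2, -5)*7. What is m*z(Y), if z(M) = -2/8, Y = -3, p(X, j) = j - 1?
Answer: 21/2 ≈ 10.500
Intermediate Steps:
p(X, j) = -1 + j
z(M) = -1/4 (z(M) = -2*1/8 = -1/4)
m = -42 (m = (-1 - 5)*7 = -6*7 = -42)
m*z(Y) = -42*(-1/4) = 21/2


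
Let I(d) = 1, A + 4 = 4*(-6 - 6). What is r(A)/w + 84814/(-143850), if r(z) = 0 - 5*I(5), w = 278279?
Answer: -11801337178/20015217075 ≈ -0.58962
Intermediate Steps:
A = -52 (A = -4 + 4*(-6 - 6) = -4 + 4*(-12) = -4 - 48 = -52)
r(z) = -5 (r(z) = 0 - 5*1 = 0 - 5 = -5)
r(A)/w + 84814/(-143850) = -5/278279 + 84814/(-143850) = -5*1/278279 + 84814*(-1/143850) = -5/278279 - 42407/71925 = -11801337178/20015217075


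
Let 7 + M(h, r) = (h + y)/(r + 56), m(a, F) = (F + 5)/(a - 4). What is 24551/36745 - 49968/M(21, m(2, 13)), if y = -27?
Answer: 17260742021/2461915 ≈ 7011.1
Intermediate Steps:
m(a, F) = (5 + F)/(-4 + a)
M(h, r) = -7 + (-27 + h)/(56 + r) (M(h, r) = -7 + (h - 27)/(r + 56) = -7 + (-27 + h)/(56 + r))
24551/36745 - 49968/M(21, m(2, 13)) = 24551/36745 - 49968*(56 + (5 + 13)/(-4 + 2))/(-419 + 21 - 7*(5 + 13)/(-4 + 2)) = 24551*(1/36745) - 49968*(56 + 18/(-2))/(-419 + 21 - 7*18/(-2)) = 24551/36745 - 49968*(56 - ½*18)/(-419 + 21 - (-7)*18/2) = 24551/36745 - 49968*(56 - 9)/(-419 + 21 - 7*(-9)) = 24551/36745 - 49968*47/(-419 + 21 + 63) = 24551/36745 - 49968/((1/47)*(-335)) = 24551/36745 - 49968/(-335/47) = 24551/36745 - 49968*(-47/335) = 24551/36745 + 2348496/335 = 17260742021/2461915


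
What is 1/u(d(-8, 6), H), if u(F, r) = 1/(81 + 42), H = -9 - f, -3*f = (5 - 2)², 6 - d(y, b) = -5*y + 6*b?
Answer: 123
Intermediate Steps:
d(y, b) = 6 - 6*b + 5*y (d(y, b) = 6 - (-5*y + 6*b) = 6 + (-6*b + 5*y) = 6 - 6*b + 5*y)
f = -3 (f = -(5 - 2)²/3 = -⅓*3² = -⅓*9 = -3)
H = -6 (H = -9 - 1*(-3) = -9 + 3 = -6)
u(F, r) = 1/123
1/u(d(-8, 6), H) = 1/(1/123) = 123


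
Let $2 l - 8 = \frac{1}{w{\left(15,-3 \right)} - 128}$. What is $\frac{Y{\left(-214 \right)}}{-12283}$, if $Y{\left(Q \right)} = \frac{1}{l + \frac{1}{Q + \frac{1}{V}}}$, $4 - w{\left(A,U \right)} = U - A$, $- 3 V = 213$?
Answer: $- \frac{3221340}{157899352979} \approx -2.0401 \cdot 10^{-5}$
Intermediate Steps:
$V = -71$ ($V = \left(- \frac{1}{3}\right) 213 = -71$)
$w{\left(A,U \right)} = 4 + A - U$ ($w{\left(A,U \right)} = 4 - \left(U - A\right) = 4 + \left(A - U\right) = 4 + A - U$)
$l = \frac{847}{212}$ ($l = 4 + \frac{1}{2 \left(\left(4 + 15 - -3\right) - 128\right)} = 4 + \frac{1}{2 \left(\left(4 + 15 + 3\right) - 128\right)} = 4 + \frac{1}{2 \left(22 - 128\right)} = 4 + \frac{1}{2 \left(-106\right)} = 4 + \frac{1}{2} \left(- \frac{1}{106}\right) = 4 - \frac{1}{212} = \frac{847}{212} \approx 3.9953$)
$Y{\left(Q \right)} = \frac{1}{\frac{847}{212} + \frac{1}{- \frac{1}{71} + Q}}$ ($Y{\left(Q \right)} = \frac{1}{\frac{847}{212} + \frac{1}{Q + \frac{1}{-71}}} = \frac{1}{\frac{847}{212} + \frac{1}{Q - \frac{1}{71}}} = \frac{1}{\frac{847}{212} + \frac{1}{- \frac{1}{71} + Q}}$)
$\frac{Y{\left(-214 \right)}}{-12283} = \frac{212 \frac{1}{14205 + 60137 \left(-214\right)} \left(-1 + 71 \left(-214\right)\right)}{-12283} = \frac{212 \left(-1 - 15194\right)}{14205 - 12869318} \left(- \frac{1}{12283}\right) = 212 \frac{1}{-12855113} \left(-15195\right) \left(- \frac{1}{12283}\right) = 212 \left(- \frac{1}{12855113}\right) \left(-15195\right) \left(- \frac{1}{12283}\right) = \frac{3221340}{12855113} \left(- \frac{1}{12283}\right) = - \frac{3221340}{157899352979}$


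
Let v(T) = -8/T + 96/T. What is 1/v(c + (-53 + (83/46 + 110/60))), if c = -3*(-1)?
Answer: -3199/6072 ≈ -0.52684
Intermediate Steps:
c = 3
v(T) = 88/T
1/v(c + (-53 + (83/46 + 110/60))) = 1/(88/(3 + (-53 + (83/46 + 110/60)))) = 1/(88/(3 + (-53 + (83*(1/46) + 110*(1/60))))) = 1/(88/(3 + (-53 + (83/46 + 11/6)))) = 1/(88/(3 + (-53 + 251/69))) = 1/(88/(3 - 3406/69)) = 1/(88/(-3199/69)) = 1/(88*(-69/3199)) = 1/(-6072/3199) = -3199/6072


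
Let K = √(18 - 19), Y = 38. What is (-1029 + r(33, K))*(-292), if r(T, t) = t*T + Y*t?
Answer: 300468 - 20732*I ≈ 3.0047e+5 - 20732.0*I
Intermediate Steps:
K = I (K = √(-1) = I ≈ 1.0*I)
r(T, t) = 38*t + T*t (r(T, t) = t*T + 38*t = T*t + 38*t = 38*t + T*t)
(-1029 + r(33, K))*(-292) = (-1029 + I*(38 + 33))*(-292) = (-1029 + I*71)*(-292) = (-1029 + 71*I)*(-292) = 300468 - 20732*I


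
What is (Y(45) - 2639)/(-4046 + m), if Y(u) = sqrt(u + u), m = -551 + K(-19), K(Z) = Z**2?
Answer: 2639/4236 - sqrt(10)/1412 ≈ 0.62075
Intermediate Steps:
m = -190 (m = -551 + (-19)**2 = -551 + 361 = -190)
Y(u) = sqrt(2)*sqrt(u) (Y(u) = sqrt(2*u) = sqrt(2)*sqrt(u))
(Y(45) - 2639)/(-4046 + m) = (sqrt(2)*sqrt(45) - 2639)/(-4046 - 190) = (sqrt(2)*(3*sqrt(5)) - 2639)/(-4236) = (3*sqrt(10) - 2639)*(-1/4236) = (-2639 + 3*sqrt(10))*(-1/4236) = 2639/4236 - sqrt(10)/1412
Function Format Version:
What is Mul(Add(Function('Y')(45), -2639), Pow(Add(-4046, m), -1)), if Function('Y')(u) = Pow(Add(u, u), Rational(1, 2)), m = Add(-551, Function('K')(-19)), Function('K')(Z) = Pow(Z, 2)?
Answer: Add(Rational(2639, 4236), Mul(Rational(-1, 1412), Pow(10, Rational(1, 2)))) ≈ 0.62075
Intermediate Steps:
m = -190 (m = Add(-551, Pow(-19, 2)) = Add(-551, 361) = -190)
Function('Y')(u) = Mul(Pow(2, Rational(1, 2)), Pow(u, Rational(1, 2))) (Function('Y')(u) = Pow(Mul(2, u), Rational(1, 2)) = Mul(Pow(2, Rational(1, 2)), Pow(u, Rational(1, 2))))
Mul(Add(Function('Y')(45), -2639), Pow(Add(-4046, m), -1)) = Mul(Add(Mul(Pow(2, Rational(1, 2)), Pow(45, Rational(1, 2))), -2639), Pow(Add(-4046, -190), -1)) = Mul(Add(Mul(Pow(2, Rational(1, 2)), Mul(3, Pow(5, Rational(1, 2)))), -2639), Pow(-4236, -1)) = Mul(Add(Mul(3, Pow(10, Rational(1, 2))), -2639), Rational(-1, 4236)) = Mul(Add(-2639, Mul(3, Pow(10, Rational(1, 2)))), Rational(-1, 4236)) = Add(Rational(2639, 4236), Mul(Rational(-1, 1412), Pow(10, Rational(1, 2))))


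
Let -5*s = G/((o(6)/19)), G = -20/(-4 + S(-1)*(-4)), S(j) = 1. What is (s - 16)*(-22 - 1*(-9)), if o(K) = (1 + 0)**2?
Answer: 663/2 ≈ 331.50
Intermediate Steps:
o(K) = 1 (o(K) = 1**2 = 1)
G = 5/2 (G = -20/(-4 + 1*(-4)) = -20/(-4 - 4) = -20/(-8) = -20*(-1/8) = 5/2 ≈ 2.5000)
s = -19/2 (s = -1/(2*(1/19)) = -1/(2*(1*(1/19))) = -1/(2*1/19) = -19/2 ≈ -9.5000)
(s - 16)*(-22 - 1*(-9)) = (-19/2 - 16)*(-22 - 1*(-9)) = -51*(-22 + 9)/2 = -51/2*(-13) = 663/2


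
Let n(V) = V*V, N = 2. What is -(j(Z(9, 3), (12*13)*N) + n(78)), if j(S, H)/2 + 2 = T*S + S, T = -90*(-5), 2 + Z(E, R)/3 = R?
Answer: -8786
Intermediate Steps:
Z(E, R) = -6 + 3*R
T = 450
n(V) = V²
j(S, H) = -4 + 902*S (j(S, H) = -4 + 2*(450*S + S) = -4 + 2*(451*S) = -4 + 902*S)
-(j(Z(9, 3), (12*13)*N) + n(78)) = -((-4 + 902*(-6 + 3*3)) + 78²) = -((-4 + 902*(-6 + 9)) + 6084) = -((-4 + 902*3) + 6084) = -((-4 + 2706) + 6084) = -(2702 + 6084) = -1*8786 = -8786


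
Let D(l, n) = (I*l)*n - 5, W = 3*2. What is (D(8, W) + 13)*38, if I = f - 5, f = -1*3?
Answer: -14288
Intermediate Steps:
f = -3
I = -8 (I = -3 - 5 = -8)
W = 6
D(l, n) = -5 - 8*l*n (D(l, n) = (-8*l)*n - 5 = -8*l*n - 5 = -5 - 8*l*n)
(D(8, W) + 13)*38 = ((-5 - 8*8*6) + 13)*38 = ((-5 - 384) + 13)*38 = (-389 + 13)*38 = -376*38 = -14288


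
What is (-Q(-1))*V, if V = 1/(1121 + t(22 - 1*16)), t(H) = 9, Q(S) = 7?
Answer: -7/1130 ≈ -0.0061947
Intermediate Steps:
V = 1/1130 (V = 1/(1121 + 9) = 1/1130 ≈ 0.00088496)
(-Q(-1))*V = -1*7*(1/1130) = -7*1/1130 = -7/1130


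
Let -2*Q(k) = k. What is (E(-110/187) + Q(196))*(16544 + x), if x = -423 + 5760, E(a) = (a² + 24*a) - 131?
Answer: -1535192841/289 ≈ -5.3121e+6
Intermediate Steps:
Q(k) = -k/2
E(a) = -131 + a² + 24*a
x = 5337
(E(-110/187) + Q(196))*(16544 + x) = ((-131 + (-110/187)² + 24*(-110/187)) - ½*196)*(16544 + 5337) = ((-131 + (-110*1/187)² + 24*(-110*1/187)) - 98)*21881 = ((-131 + (-10/17)² + 24*(-10/17)) - 98)*21881 = ((-131 + 100/289 - 240/17) - 98)*21881 = (-41839/289 - 98)*21881 = -70161/289*21881 = -1535192841/289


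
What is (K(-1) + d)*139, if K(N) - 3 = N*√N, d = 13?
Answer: 2224 - 139*I ≈ 2224.0 - 139.0*I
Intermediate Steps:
K(N) = 3 + N^(3/2) (K(N) = 3 + N*√N = 3 + N^(3/2))
(K(-1) + d)*139 = ((3 + (-1)^(3/2)) + 13)*139 = ((3 - I) + 13)*139 = (16 - I)*139 = 2224 - 139*I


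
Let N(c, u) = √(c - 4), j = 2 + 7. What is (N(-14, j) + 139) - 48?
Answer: 91 + 3*I*√2 ≈ 91.0 + 4.2426*I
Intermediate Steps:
j = 9
N(c, u) = √(-4 + c)
(N(-14, j) + 139) - 48 = (√(-4 - 14) + 139) - 48 = (√(-18) + 139) - 48 = (3*I*√2 + 139) - 48 = (139 + 3*I*√2) - 48 = 91 + 3*I*√2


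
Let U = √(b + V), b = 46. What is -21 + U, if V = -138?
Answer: -21 + 2*I*√23 ≈ -21.0 + 9.5917*I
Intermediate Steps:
U = 2*I*√23 (U = √(46 - 138) = √(-92) = 2*I*√23 ≈ 9.5917*I)
-21 + U = -21 + 2*I*√23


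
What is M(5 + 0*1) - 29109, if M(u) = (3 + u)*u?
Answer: -29069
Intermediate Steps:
M(u) = u*(3 + u)
M(5 + 0*1) - 29109 = (5 + 0*1)*(3 + (5 + 0*1)) - 29109 = (5 + 0)*(3 + (5 + 0)) - 29109 = 5*(3 + 5) - 29109 = 5*8 - 29109 = 40 - 29109 = -29069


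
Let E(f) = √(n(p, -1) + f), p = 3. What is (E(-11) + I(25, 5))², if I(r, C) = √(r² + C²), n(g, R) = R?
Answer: 638 + 20*I*√78 ≈ 638.0 + 176.64*I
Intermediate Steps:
E(f) = √(-1 + f)
I(r, C) = √(C² + r²)
(E(-11) + I(25, 5))² = (√(-1 - 11) + √(5² + 25²))² = (√(-12) + √(25 + 625))² = (2*I*√3 + √650)² = (2*I*√3 + 5*√26)² = (5*√26 + 2*I*√3)²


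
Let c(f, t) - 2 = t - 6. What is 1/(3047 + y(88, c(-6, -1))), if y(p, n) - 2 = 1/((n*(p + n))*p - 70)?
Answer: 36590/111562909 ≈ 0.00032798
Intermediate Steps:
c(f, t) = -4 + t (c(f, t) = 2 + (t - 6) = 2 + (-6 + t) = -4 + t)
y(p, n) = 2 + 1/(-70 + n*p*(n + p)) (y(p, n) = 2 + 1/((n*(p + n))*p - 70) = 2 + 1/((n*(n + p))*p - 70) = 2 + 1/(n*p*(n + p) - 70) = 2 + 1/(-70 + n*p*(n + p)))
1/(3047 + y(88, c(-6, -1))) = 1/(3047 + (-139 + 2*(-4 - 1)*88**2 + 2*88*(-4 - 1)**2)/(-70 + (-4 - 1)*88**2 + 88*(-4 - 1)**2)) = 1/(3047 + (-139 + 2*(-5)*7744 + 2*88*(-5)**2)/(-70 - 5*7744 + 88*(-5)**2)) = 1/(3047 + (-139 - 77440 + 2*88*25)/(-70 - 38720 + 88*25)) = 1/(3047 + (-139 - 77440 + 4400)/(-70 - 38720 + 2200)) = 1/(3047 - 73179/(-36590)) = 1/(3047 - 1/36590*(-73179)) = 1/(3047 + 73179/36590) = 1/(111562909/36590) = 36590/111562909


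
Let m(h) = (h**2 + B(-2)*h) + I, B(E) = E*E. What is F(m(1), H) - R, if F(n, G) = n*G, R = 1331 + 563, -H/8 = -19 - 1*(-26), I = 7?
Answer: -2566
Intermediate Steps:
H = -56 (H = -8*(-19 - 1*(-26)) = -8*(-19 + 26) = -8*7 = -56)
B(E) = E**2
m(h) = 7 + h**2 + 4*h (m(h) = (h**2 + (-2)**2*h) + 7 = (h**2 + 4*h) + 7 = 7 + h**2 + 4*h)
R = 1894
F(n, G) = G*n
F(m(1), H) - R = -56*(7 + 1**2 + 4*1) - 1*1894 = -56*(7 + 1 + 4) - 1894 = -56*12 - 1894 = -672 - 1894 = -2566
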